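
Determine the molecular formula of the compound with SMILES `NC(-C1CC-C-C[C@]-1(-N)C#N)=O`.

C8H13N3O

Heavy atoms from the SMILES: 8 C, 3 N, 1 O.
Implicit hydrogens by atom environment:
  4 × C: 2 H each → 8
  3 × C: no H
  2 × N: 2 H each → 4
  1 × C: 1 H
  1 × N: no H
  1 × O: no H
  Total hydrogens = 13.
Molecular formula: C8H13N3O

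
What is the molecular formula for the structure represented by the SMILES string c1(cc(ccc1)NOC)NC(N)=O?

C8H11N3O2

Heavy atoms from the SMILES: 8 C, 3 N, 2 O.
Implicit hydrogens by atom environment:
  4 × C (aromatic): 1 H each → 4
  2 × C (aromatic): no H
  2 × N: 1 H each → 2
  2 × O: no H
  1 × C: 3 H
  1 × C: no H
  1 × N: 2 H
  Total hydrogens = 11.
Molecular formula: C8H11N3O2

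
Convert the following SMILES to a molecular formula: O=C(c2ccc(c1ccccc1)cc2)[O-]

Heavy atoms from the SMILES: 13 C, 2 O.
Implicit hydrogens by atom environment:
  9 × C (aromatic): 1 H each → 9
  3 × C (aromatic): no H
  1 × C: no H
  1 × O: no H
  1 × O (charge -1): no H
  Total hydrogens = 9.
Net charge -1.
Molecular formula: C13H9O2-

C13H9O2-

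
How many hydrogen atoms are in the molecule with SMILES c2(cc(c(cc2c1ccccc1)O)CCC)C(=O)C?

Hydrogens are implicit in SMILES; fill each atom to its normal valence:
  7 × C (aromatic): 1 H each → 7
  5 × C (aromatic): no H
  2 × C: 3 H each → 6
  2 × C: 2 H each → 4
  1 × C: no H
  1 × O: 1 H
  1 × O: no H
  Total hydrogens = 18.

18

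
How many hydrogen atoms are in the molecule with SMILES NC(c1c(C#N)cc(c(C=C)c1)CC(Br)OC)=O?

13

Hydrogens are implicit in SMILES; fill each atom to its normal valence:
  4 × C (aromatic): no H
  2 × C: 2 H each → 4
  2 × C (aromatic): 1 H each → 2
  2 × C: 1 H each → 2
  2 × C: no H
  2 × O: no H
  1 × Br: no H
  1 × C: 3 H
  1 × N: 2 H
  1 × N: no H
  Total hydrogens = 13.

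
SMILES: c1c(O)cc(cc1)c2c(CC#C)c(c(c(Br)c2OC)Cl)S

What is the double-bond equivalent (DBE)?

Molecular formula from the SMILES: C16H12BrClO2S.
DoU = (2C + 2 + N − H − X)/2 = (2·16 + 2 + 0 − 12 − 2)/2 = 20/2 = 10.
(Structurally: 2 ring(s) + 8 π bond(s) = 10.)

10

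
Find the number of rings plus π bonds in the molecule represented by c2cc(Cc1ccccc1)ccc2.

Molecular formula from the SMILES: C13H12.
DoU = (2C + 2 + N − H − X)/2 = (2·13 + 2 + 0 − 12 − 0)/2 = 16/2 = 8.
(Structurally: 2 ring(s) + 6 π bond(s) = 8.)

8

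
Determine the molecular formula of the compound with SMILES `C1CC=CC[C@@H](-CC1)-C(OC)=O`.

C10H16O2

Heavy atoms from the SMILES: 10 C, 2 O.
Implicit hydrogens by atom environment:
  5 × C: 2 H each → 10
  3 × C: 1 H each → 3
  2 × O: no H
  1 × C: 3 H
  1 × C: no H
  Total hydrogens = 16.
Molecular formula: C10H16O2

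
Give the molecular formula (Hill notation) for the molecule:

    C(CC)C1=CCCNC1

Heavy atoms from the SMILES: 8 C, 1 N.
Implicit hydrogens by atom environment:
  5 × C: 2 H each → 10
  1 × C: 3 H
  1 × C: 1 H
  1 × C: no H
  1 × N: 1 H
  Total hydrogens = 15.
Molecular formula: C8H15N

C8H15N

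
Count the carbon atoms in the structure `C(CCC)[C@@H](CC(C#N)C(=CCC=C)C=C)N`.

The symbol for carbon appears 15 times in the SMILES.

15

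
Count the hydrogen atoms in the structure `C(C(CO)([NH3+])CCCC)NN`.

Hydrogens are implicit in SMILES; fill each atom to its normal valence:
  5 × C: 2 H each → 10
  1 × C: 3 H
  1 × C: no H
  1 × N (charge +1): 3 H
  1 × N: 2 H
  1 × N: 1 H
  1 × O: 1 H
  Total hydrogens = 20.

20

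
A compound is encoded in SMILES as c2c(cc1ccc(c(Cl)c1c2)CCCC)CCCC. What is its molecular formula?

C18H23Cl

Heavy atoms from the SMILES: 18 C, 1 Cl.
Implicit hydrogens by atom environment:
  6 × C: 2 H each → 12
  5 × C (aromatic): 1 H each → 5
  5 × C (aromatic): no H
  2 × C: 3 H each → 6
  1 × Cl: no H
  Total hydrogens = 23.
Molecular formula: C18H23Cl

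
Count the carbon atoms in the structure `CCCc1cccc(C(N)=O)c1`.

The symbol for carbon appears 10 times in the SMILES. Lowercase c denotes aromatic carbon and counts toward C.

10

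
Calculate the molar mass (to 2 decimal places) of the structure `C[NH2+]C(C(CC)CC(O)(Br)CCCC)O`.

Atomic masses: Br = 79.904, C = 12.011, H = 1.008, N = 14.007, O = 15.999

Molecular formula: C11H25BrNO2+.
M = 1×79.904 + 11×12.011 + 25×1.008 + 1×14.007 + 2×15.999 = 283.23 g/mol.

283.23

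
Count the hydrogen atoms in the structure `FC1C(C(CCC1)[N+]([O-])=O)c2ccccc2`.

Hydrogens are implicit in SMILES; fill each atom to its normal valence:
  5 × C (aromatic): 1 H each → 5
  3 × C: 2 H each → 6
  3 × C: 1 H each → 3
  1 × C (aromatic): no H
  1 × F: no H
  1 × N (charge +1): no H
  1 × O: no H
  1 × O (charge -1): no H
  Total hydrogens = 14.

14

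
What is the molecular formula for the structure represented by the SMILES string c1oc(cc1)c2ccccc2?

Heavy atoms from the SMILES: 10 C, 1 O.
Implicit hydrogens by atom environment:
  8 × C (aromatic): 1 H each → 8
  2 × C (aromatic): no H
  1 × O (aromatic): no H
  Total hydrogens = 8.
Molecular formula: C10H8O

C10H8O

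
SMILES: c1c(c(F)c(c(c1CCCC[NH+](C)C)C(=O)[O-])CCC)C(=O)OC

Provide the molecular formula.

C18H26FNO4

Heavy atoms from the SMILES: 18 C, 1 F, 1 N, 4 O.
Implicit hydrogens by atom environment:
  6 × C: 2 H each → 12
  5 × C (aromatic): no H
  4 × C: 3 H each → 12
  3 × O: no H
  2 × C: no H
  1 × C (aromatic): 1 H
  1 × F: no H
  1 × N (charge +1): 1 H
  1 × O (charge -1): no H
  Total hydrogens = 26.
Molecular formula: C18H26FNO4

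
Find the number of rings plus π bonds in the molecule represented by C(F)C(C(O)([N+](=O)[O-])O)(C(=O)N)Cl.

2

Molecular formula from the SMILES: C4H6ClFN2O5.
DoU = (2C + 2 + N − H − X)/2 = (2·4 + 2 + 2 − 6 − 2)/2 = 4/2 = 2.
(Structurally: 0 ring(s) + 2 π bond(s) = 2.)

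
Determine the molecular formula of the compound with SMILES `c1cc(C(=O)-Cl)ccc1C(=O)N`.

Heavy atoms from the SMILES: 8 C, 1 Cl, 1 N, 2 O.
Implicit hydrogens by atom environment:
  4 × C (aromatic): 1 H each → 4
  2 × C (aromatic): no H
  2 × C: no H
  2 × O: no H
  1 × Cl: no H
  1 × N: 2 H
  Total hydrogens = 6.
Molecular formula: C8H6ClNO2

C8H6ClNO2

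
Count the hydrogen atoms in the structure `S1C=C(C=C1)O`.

4

Hydrogens are implicit in SMILES; fill each atom to its normal valence:
  3 × C (aromatic): 1 H each → 3
  1 × C (aromatic): no H
  1 × O: 1 H
  1 × S (aromatic): no H
  Total hydrogens = 4.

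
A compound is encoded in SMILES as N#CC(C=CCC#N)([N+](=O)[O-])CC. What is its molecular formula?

Heavy atoms from the SMILES: 8 C, 3 N, 2 O.
Implicit hydrogens by atom environment:
  3 × C: no H
  2 × C: 2 H each → 4
  2 × C: 1 H each → 2
  2 × N: no H
  1 × C: 3 H
  1 × N (charge +1): no H
  1 × O: no H
  1 × O (charge -1): no H
  Total hydrogens = 9.
Molecular formula: C8H9N3O2

C8H9N3O2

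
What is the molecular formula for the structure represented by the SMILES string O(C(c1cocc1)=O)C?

Heavy atoms from the SMILES: 6 C, 3 O.
Implicit hydrogens by atom environment:
  3 × C (aromatic): 1 H each → 3
  2 × O: no H
  1 × C: 3 H
  1 × C (aromatic): no H
  1 × C: no H
  1 × O (aromatic): no H
  Total hydrogens = 6.
Molecular formula: C6H6O3

C6H6O3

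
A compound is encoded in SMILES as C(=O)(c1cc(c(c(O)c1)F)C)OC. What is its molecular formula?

C9H9FO3

Heavy atoms from the SMILES: 9 C, 1 F, 3 O.
Implicit hydrogens by atom environment:
  4 × C (aromatic): no H
  2 × C: 3 H each → 6
  2 × C (aromatic): 1 H each → 2
  2 × O: no H
  1 × C: no H
  1 × F: no H
  1 × O: 1 H
  Total hydrogens = 9.
Molecular formula: C9H9FO3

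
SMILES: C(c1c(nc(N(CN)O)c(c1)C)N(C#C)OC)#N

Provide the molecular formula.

Heavy atoms from the SMILES: 11 C, 5 N, 2 O.
Implicit hydrogens by atom environment:
  4 × C (aromatic): no H
  3 × N: no H
  2 × C: 3 H each → 6
  2 × C: no H
  1 × C: 2 H
  1 × C (aromatic): 1 H
  1 × C: 1 H
  1 × N: 2 H
  1 × N (aromatic): no H
  1 × O: 1 H
  1 × O: no H
  Total hydrogens = 13.
Molecular formula: C11H13N5O2

C11H13N5O2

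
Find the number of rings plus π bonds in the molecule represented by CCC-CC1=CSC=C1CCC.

3

Molecular formula from the SMILES: C11H18S.
DoU = (2C + 2 + N − H − X)/2 = (2·11 + 2 + 0 − 18 − 0)/2 = 6/2 = 3.
(Structurally: 1 ring(s) + 2 π bond(s) = 3.)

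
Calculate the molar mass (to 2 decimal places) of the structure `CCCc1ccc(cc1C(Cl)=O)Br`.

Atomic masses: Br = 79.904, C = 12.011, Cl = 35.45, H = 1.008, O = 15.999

Molecular formula: C10H10BrClO.
M = 1×79.904 + 10×12.011 + 1×35.45 + 10×1.008 + 1×15.999 = 261.54 g/mol.

261.54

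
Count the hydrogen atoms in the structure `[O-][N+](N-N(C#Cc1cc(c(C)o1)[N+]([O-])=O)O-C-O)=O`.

8

Hydrogens are implicit in SMILES; fill each atom to its normal valence:
  3 × C (aromatic): no H
  3 × O: no H
  2 × C: no H
  2 × N (charge +1): no H
  2 × O (charge -1): no H
  1 × C: 3 H
  1 × C: 2 H
  1 × C (aromatic): 1 H
  1 × N: 1 H
  1 × N: no H
  1 × O: 1 H
  1 × O (aromatic): no H
  Total hydrogens = 8.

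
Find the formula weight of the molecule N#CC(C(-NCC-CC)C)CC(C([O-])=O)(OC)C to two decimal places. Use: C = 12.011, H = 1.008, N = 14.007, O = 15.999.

Molecular formula: C13H23N2O3-.
M = 13×12.011 + 23×1.008 + 2×14.007 + 3×15.999 = 255.34 g/mol.

255.34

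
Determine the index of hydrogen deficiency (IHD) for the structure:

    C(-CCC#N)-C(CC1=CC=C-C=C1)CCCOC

Molecular formula from the SMILES: C16H23NO.
DoU = (2C + 2 + N − H − X)/2 = (2·16 + 2 + 1 − 23 − 0)/2 = 12/2 = 6.
(Structurally: 1 ring(s) + 5 π bond(s) = 6.)

6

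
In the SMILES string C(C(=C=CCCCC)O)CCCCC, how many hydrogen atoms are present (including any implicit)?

24

Hydrogens are implicit in SMILES; fill each atom to its normal valence:
  8 × C: 2 H each → 16
  2 × C: 3 H each → 6
  2 × C: no H
  1 × C: 1 H
  1 × O: 1 H
  Total hydrogens = 24.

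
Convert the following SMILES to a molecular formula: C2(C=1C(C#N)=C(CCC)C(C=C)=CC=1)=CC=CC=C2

Heavy atoms from the SMILES: 18 C, 1 N.
Implicit hydrogens by atom environment:
  7 × C (aromatic): 1 H each → 7
  5 × C (aromatic): no H
  3 × C: 2 H each → 6
  1 × C: 3 H
  1 × C: 1 H
  1 × C: no H
  1 × N: no H
  Total hydrogens = 17.
Molecular formula: C18H17N

C18H17N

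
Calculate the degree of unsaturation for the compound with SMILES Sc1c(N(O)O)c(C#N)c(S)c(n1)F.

Molecular formula from the SMILES: C6H4FN3O2S2.
DoU = (2C + 2 + N − H − X)/2 = (2·6 + 2 + 3 − 4 − 1)/2 = 12/2 = 6.
(Structurally: 1 ring(s) + 5 π bond(s) = 6.)

6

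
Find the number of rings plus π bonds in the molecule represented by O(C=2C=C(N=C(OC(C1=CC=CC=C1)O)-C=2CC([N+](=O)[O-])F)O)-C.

Molecular formula from the SMILES: C15H15FN2O6.
DoU = (2C + 2 + N − H − X)/2 = (2·15 + 2 + 2 − 15 − 1)/2 = 18/2 = 9.
(Structurally: 2 ring(s) + 7 π bond(s) = 9.)

9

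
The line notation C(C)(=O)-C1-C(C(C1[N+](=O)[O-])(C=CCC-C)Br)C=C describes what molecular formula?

C13H18BrNO3

Heavy atoms from the SMILES: 1 Br, 13 C, 1 N, 3 O.
Implicit hydrogens by atom environment:
  6 × C: 1 H each → 6
  3 × C: 2 H each → 6
  2 × C: 3 H each → 6
  2 × C: no H
  2 × O: no H
  1 × Br: no H
  1 × N (charge +1): no H
  1 × O (charge -1): no H
  Total hydrogens = 18.
Molecular formula: C13H18BrNO3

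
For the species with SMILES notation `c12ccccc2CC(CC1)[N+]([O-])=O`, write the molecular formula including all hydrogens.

Heavy atoms from the SMILES: 10 C, 1 N, 2 O.
Implicit hydrogens by atom environment:
  4 × C (aromatic): 1 H each → 4
  3 × C: 2 H each → 6
  2 × C (aromatic): no H
  1 × C: 1 H
  1 × N (charge +1): no H
  1 × O: no H
  1 × O (charge -1): no H
  Total hydrogens = 11.
Molecular formula: C10H11NO2

C10H11NO2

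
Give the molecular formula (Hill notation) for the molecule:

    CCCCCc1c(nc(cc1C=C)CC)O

Heavy atoms from the SMILES: 14 C, 1 N, 1 O.
Implicit hydrogens by atom environment:
  6 × C: 2 H each → 12
  4 × C (aromatic): no H
  2 × C: 3 H each → 6
  1 × C (aromatic): 1 H
  1 × C: 1 H
  1 × N (aromatic): no H
  1 × O: 1 H
  Total hydrogens = 21.
Molecular formula: C14H21NO

C14H21NO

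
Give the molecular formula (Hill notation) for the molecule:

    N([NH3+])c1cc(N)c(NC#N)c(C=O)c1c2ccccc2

C14H14N5O+

Heavy atoms from the SMILES: 14 C, 5 N, 1 O.
Implicit hydrogens by atom environment:
  6 × C (aromatic): 1 H each → 6
  6 × C (aromatic): no H
  2 × N: 1 H each → 2
  1 × C: 1 H
  1 × C: no H
  1 × N (charge +1): 3 H
  1 × N: 2 H
  1 × N: no H
  1 × O: no H
  Total hydrogens = 14.
Net charge +1.
Molecular formula: C14H14N5O+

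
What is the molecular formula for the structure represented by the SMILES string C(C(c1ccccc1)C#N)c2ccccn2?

Heavy atoms from the SMILES: 14 C, 2 N.
Implicit hydrogens by atom environment:
  9 × C (aromatic): 1 H each → 9
  2 × C (aromatic): no H
  1 × C: 2 H
  1 × C: 1 H
  1 × C: no H
  1 × N (aromatic): no H
  1 × N: no H
  Total hydrogens = 12.
Molecular formula: C14H12N2

C14H12N2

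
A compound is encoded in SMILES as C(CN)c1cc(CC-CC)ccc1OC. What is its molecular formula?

C13H21NO

Heavy atoms from the SMILES: 13 C, 1 N, 1 O.
Implicit hydrogens by atom environment:
  5 × C: 2 H each → 10
  3 × C (aromatic): 1 H each → 3
  3 × C (aromatic): no H
  2 × C: 3 H each → 6
  1 × N: 2 H
  1 × O: no H
  Total hydrogens = 21.
Molecular formula: C13H21NO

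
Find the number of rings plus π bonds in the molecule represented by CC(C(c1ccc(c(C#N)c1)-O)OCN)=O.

Molecular formula from the SMILES: C11H12N2O3.
DoU = (2C + 2 + N − H − X)/2 = (2·11 + 2 + 2 − 12 − 0)/2 = 14/2 = 7.
(Structurally: 1 ring(s) + 6 π bond(s) = 7.)

7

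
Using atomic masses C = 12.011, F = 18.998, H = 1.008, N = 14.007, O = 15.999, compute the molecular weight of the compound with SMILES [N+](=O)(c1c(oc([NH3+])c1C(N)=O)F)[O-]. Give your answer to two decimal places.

190.11

Molecular formula: C5H5FN3O4+.
M = 5×12.011 + 1×18.998 + 5×1.008 + 3×14.007 + 4×15.999 = 190.11 g/mol.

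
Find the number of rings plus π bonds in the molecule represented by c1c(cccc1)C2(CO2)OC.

Molecular formula from the SMILES: C9H10O2.
DoU = (2C + 2 + N − H − X)/2 = (2·9 + 2 + 0 − 10 − 0)/2 = 10/2 = 5.
(Structurally: 2 ring(s) + 3 π bond(s) = 5.)

5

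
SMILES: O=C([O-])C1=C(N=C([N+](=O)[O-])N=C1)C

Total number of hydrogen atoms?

Hydrogens are implicit in SMILES; fill each atom to its normal valence:
  3 × C (aromatic): no H
  2 × N (aromatic): no H
  2 × O: no H
  2 × O (charge -1): no H
  1 × C: 3 H
  1 × C (aromatic): 1 H
  1 × C: no H
  1 × N (charge +1): no H
  Total hydrogens = 4.

4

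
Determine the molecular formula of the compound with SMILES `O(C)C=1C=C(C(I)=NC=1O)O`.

C6H6INO3

Heavy atoms from the SMILES: 6 C, 1 I, 1 N, 3 O.
Implicit hydrogens by atom environment:
  4 × C (aromatic): no H
  2 × O: 1 H each → 2
  1 × C: 3 H
  1 × C (aromatic): 1 H
  1 × I: no H
  1 × N (aromatic): no H
  1 × O: no H
  Total hydrogens = 6.
Molecular formula: C6H6INO3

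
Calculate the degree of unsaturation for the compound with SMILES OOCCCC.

Molecular formula from the SMILES: C4H10O2.
DoU = (2C + 2 + N − H − X)/2 = (2·4 + 2 + 0 − 10 − 0)/2 = 0/2 = 0.
(Structurally: 0 ring(s) + 0 π bond(s) = 0.)

0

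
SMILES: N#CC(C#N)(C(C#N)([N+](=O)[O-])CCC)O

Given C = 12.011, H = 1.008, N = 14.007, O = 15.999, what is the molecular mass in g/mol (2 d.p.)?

208.18

Molecular formula: C8H8N4O3.
M = 8×12.011 + 8×1.008 + 4×14.007 + 3×15.999 = 208.18 g/mol.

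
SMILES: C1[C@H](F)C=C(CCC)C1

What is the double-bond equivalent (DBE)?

Molecular formula from the SMILES: C8H13F.
DoU = (2C + 2 + N − H − X)/2 = (2·8 + 2 + 0 − 13 − 1)/2 = 4/2 = 2.
(Structurally: 1 ring(s) + 1 π bond(s) = 2.)

2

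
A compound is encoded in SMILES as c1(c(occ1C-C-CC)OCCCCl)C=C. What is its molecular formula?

Heavy atoms from the SMILES: 13 C, 1 Cl, 2 O.
Implicit hydrogens by atom environment:
  7 × C: 2 H each → 14
  3 × C (aromatic): no H
  1 × C: 3 H
  1 × C (aromatic): 1 H
  1 × C: 1 H
  1 × Cl: no H
  1 × O (aromatic): no H
  1 × O: no H
  Total hydrogens = 19.
Molecular formula: C13H19ClO2

C13H19ClO2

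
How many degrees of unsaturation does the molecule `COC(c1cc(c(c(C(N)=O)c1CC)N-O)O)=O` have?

6

Molecular formula from the SMILES: C11H14N2O5.
DoU = (2C + 2 + N − H − X)/2 = (2·11 + 2 + 2 − 14 − 0)/2 = 12/2 = 6.
(Structurally: 1 ring(s) + 5 π bond(s) = 6.)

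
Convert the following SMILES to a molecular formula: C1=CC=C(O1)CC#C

Heavy atoms from the SMILES: 7 C, 1 O.
Implicit hydrogens by atom environment:
  3 × C (aromatic): 1 H each → 3
  1 × C: 2 H
  1 × C: 1 H
  1 × C (aromatic): no H
  1 × C: no H
  1 × O (aromatic): no H
  Total hydrogens = 6.
Molecular formula: C7H6O

C7H6O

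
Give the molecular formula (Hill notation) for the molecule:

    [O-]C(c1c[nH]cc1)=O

C5H4NO2-

Heavy atoms from the SMILES: 5 C, 1 N, 2 O.
Implicit hydrogens by atom environment:
  3 × C (aromatic): 1 H each → 3
  1 × C (aromatic): no H
  1 × C: no H
  1 × N (aromatic): 1 H
  1 × O: no H
  1 × O (charge -1): no H
  Total hydrogens = 4.
Net charge -1.
Molecular formula: C5H4NO2-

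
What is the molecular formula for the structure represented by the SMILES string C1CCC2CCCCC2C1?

Heavy atoms from the SMILES: 10 C.
Implicit hydrogens by atom environment:
  8 × C: 2 H each → 16
  2 × C: 1 H each → 2
  Total hydrogens = 18.
Molecular formula: C10H18

C10H18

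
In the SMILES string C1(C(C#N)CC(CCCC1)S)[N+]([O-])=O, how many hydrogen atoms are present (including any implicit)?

Hydrogens are implicit in SMILES; fill each atom to its normal valence:
  5 × C: 2 H each → 10
  3 × C: 1 H each → 3
  1 × C: no H
  1 × N: no H
  1 × N (charge +1): no H
  1 × O: no H
  1 × O (charge -1): no H
  1 × S: 1 H
  Total hydrogens = 14.

14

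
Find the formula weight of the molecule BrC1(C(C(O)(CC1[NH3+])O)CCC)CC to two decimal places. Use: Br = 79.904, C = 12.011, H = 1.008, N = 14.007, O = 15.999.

267.19

Molecular formula: C10H21BrNO2+.
M = 1×79.904 + 10×12.011 + 21×1.008 + 1×14.007 + 2×15.999 = 267.19 g/mol.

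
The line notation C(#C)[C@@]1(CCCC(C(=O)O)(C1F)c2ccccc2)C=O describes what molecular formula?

Heavy atoms from the SMILES: 16 C, 1 F, 3 O.
Implicit hydrogens by atom environment:
  5 × C (aromatic): 1 H each → 5
  4 × C: no H
  3 × C: 2 H each → 6
  3 × C: 1 H each → 3
  2 × O: no H
  1 × C (aromatic): no H
  1 × F: no H
  1 × O: 1 H
  Total hydrogens = 15.
Molecular formula: C16H15FO3

C16H15FO3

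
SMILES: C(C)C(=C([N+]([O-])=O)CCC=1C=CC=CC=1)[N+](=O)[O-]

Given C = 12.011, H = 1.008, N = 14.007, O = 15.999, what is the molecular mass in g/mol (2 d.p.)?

250.25

Molecular formula: C12H14N2O4.
M = 12×12.011 + 14×1.008 + 2×14.007 + 4×15.999 = 250.25 g/mol.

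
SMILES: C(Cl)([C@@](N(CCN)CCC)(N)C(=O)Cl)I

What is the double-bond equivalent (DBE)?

1

Molecular formula from the SMILES: C8H16Cl2IN3O.
DoU = (2C + 2 + N − H − X)/2 = (2·8 + 2 + 3 − 16 − 3)/2 = 2/2 = 1.
(Structurally: 0 ring(s) + 1 π bond(s) = 1.)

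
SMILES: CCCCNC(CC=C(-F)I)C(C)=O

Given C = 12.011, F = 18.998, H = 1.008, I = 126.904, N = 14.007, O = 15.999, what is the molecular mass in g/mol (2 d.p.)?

Molecular formula: C10H17FINO.
M = 10×12.011 + 1×18.998 + 17×1.008 + 1×126.904 + 1×14.007 + 1×15.999 = 313.15 g/mol.

313.15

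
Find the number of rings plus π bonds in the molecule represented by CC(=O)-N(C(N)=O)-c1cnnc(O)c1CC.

6

Molecular formula from the SMILES: C9H12N4O3.
DoU = (2C + 2 + N − H − X)/2 = (2·9 + 2 + 4 − 12 − 0)/2 = 12/2 = 6.
(Structurally: 1 ring(s) + 5 π bond(s) = 6.)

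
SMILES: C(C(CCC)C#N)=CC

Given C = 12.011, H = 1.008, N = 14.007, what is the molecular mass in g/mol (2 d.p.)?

Molecular formula: C8H13N.
M = 8×12.011 + 13×1.008 + 1×14.007 = 123.20 g/mol.

123.20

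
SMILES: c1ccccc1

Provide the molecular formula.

Heavy atoms from the SMILES: 6 C.
Implicit hydrogens by atom environment:
  6 × C (aromatic): 1 H each → 6
  Total hydrogens = 6.
Molecular formula: C6H6

C6H6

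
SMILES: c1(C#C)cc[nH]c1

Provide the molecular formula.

Heavy atoms from the SMILES: 6 C, 1 N.
Implicit hydrogens by atom environment:
  3 × C (aromatic): 1 H each → 3
  1 × C: 1 H
  1 × C (aromatic): no H
  1 × C: no H
  1 × N (aromatic): 1 H
  Total hydrogens = 5.
Molecular formula: C6H5N

C6H5N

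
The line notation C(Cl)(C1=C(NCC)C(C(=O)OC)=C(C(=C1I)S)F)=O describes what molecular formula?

Heavy atoms from the SMILES: 11 C, 1 Cl, 1 F, 1 I, 1 N, 3 O, 1 S.
Implicit hydrogens by atom environment:
  6 × C (aromatic): no H
  3 × O: no H
  2 × C: 3 H each → 6
  2 × C: no H
  1 × C: 2 H
  1 × Cl: no H
  1 × F: no H
  1 × I: no H
  1 × N: 1 H
  1 × S: 1 H
  Total hydrogens = 10.
Molecular formula: C11H10ClFINO3S

C11H10ClFINO3S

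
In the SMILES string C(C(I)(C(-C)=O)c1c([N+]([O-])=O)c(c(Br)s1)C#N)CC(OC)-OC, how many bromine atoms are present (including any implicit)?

1

The symbol for bromine appears 1 time in the SMILES.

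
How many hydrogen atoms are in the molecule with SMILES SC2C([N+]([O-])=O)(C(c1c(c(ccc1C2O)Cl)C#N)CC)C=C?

15

Hydrogens are implicit in SMILES; fill each atom to its normal valence:
  4 × C: 1 H each → 4
  4 × C (aromatic): no H
  2 × C: 2 H each → 4
  2 × C (aromatic): 1 H each → 2
  2 × C: no H
  1 × C: 3 H
  1 × Cl: no H
  1 × N: no H
  1 × N (charge +1): no H
  1 × O: 1 H
  1 × O: no H
  1 × O (charge -1): no H
  1 × S: 1 H
  Total hydrogens = 15.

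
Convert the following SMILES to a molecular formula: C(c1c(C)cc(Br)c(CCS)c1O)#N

C10H10BrNOS

Heavy atoms from the SMILES: 1 Br, 10 C, 1 N, 1 O, 1 S.
Implicit hydrogens by atom environment:
  5 × C (aromatic): no H
  2 × C: 2 H each → 4
  1 × Br: no H
  1 × C: 3 H
  1 × C (aromatic): 1 H
  1 × C: no H
  1 × N: no H
  1 × O: 1 H
  1 × S: 1 H
  Total hydrogens = 10.
Molecular formula: C10H10BrNOS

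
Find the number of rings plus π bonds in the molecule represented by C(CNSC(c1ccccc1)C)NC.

4

Molecular formula from the SMILES: C11H18N2S.
DoU = (2C + 2 + N − H − X)/2 = (2·11 + 2 + 2 − 18 − 0)/2 = 8/2 = 4.
(Structurally: 1 ring(s) + 3 π bond(s) = 4.)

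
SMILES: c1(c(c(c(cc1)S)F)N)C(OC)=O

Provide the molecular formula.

Heavy atoms from the SMILES: 8 C, 1 F, 1 N, 2 O, 1 S.
Implicit hydrogens by atom environment:
  4 × C (aromatic): no H
  2 × C (aromatic): 1 H each → 2
  2 × O: no H
  1 × C: 3 H
  1 × C: no H
  1 × F: no H
  1 × N: 2 H
  1 × S: 1 H
  Total hydrogens = 8.
Molecular formula: C8H8FNO2S

C8H8FNO2S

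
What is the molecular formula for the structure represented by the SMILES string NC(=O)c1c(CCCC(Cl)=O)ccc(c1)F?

C11H11ClFNO2

Heavy atoms from the SMILES: 11 C, 1 Cl, 1 F, 1 N, 2 O.
Implicit hydrogens by atom environment:
  3 × C: 2 H each → 6
  3 × C (aromatic): 1 H each → 3
  3 × C (aromatic): no H
  2 × C: no H
  2 × O: no H
  1 × Cl: no H
  1 × F: no H
  1 × N: 2 H
  Total hydrogens = 11.
Molecular formula: C11H11ClFNO2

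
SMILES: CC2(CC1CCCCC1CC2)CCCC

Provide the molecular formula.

C15H28

Heavy atoms from the SMILES: 15 C.
Implicit hydrogens by atom environment:
  10 × C: 2 H each → 20
  2 × C: 3 H each → 6
  2 × C: 1 H each → 2
  1 × C: no H
  Total hydrogens = 28.
Molecular formula: C15H28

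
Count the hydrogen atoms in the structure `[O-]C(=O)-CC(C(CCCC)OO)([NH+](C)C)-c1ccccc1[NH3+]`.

Hydrogens are implicit in SMILES; fill each atom to its normal valence:
  4 × C: 2 H each → 8
  4 × C (aromatic): 1 H each → 4
  3 × C: 3 H each → 9
  2 × C: no H
  2 × C (aromatic): no H
  2 × O: no H
  1 × C: 1 H
  1 × N (charge +1): 3 H
  1 × N (charge +1): 1 H
  1 × O: 1 H
  1 × O (charge -1): no H
  Total hydrogens = 27.

27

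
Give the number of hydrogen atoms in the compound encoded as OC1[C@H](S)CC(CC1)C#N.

11

Hydrogens are implicit in SMILES; fill each atom to its normal valence:
  3 × C: 2 H each → 6
  3 × C: 1 H each → 3
  1 × C: no H
  1 × N: no H
  1 × O: 1 H
  1 × S: 1 H
  Total hydrogens = 11.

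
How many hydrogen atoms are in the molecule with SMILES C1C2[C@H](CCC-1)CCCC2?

Hydrogens are implicit in SMILES; fill each atom to its normal valence:
  8 × C: 2 H each → 16
  2 × C: 1 H each → 2
  Total hydrogens = 18.

18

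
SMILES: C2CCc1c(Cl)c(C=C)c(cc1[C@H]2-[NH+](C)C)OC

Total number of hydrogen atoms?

Hydrogens are implicit in SMILES; fill each atom to its normal valence:
  5 × C (aromatic): no H
  4 × C: 2 H each → 8
  3 × C: 3 H each → 9
  2 × C: 1 H each → 2
  1 × C (aromatic): 1 H
  1 × Cl: no H
  1 × N (charge +1): 1 H
  1 × O: no H
  Total hydrogens = 21.

21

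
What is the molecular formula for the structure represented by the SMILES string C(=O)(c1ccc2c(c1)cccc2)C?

Heavy atoms from the SMILES: 12 C, 1 O.
Implicit hydrogens by atom environment:
  7 × C (aromatic): 1 H each → 7
  3 × C (aromatic): no H
  1 × C: 3 H
  1 × C: no H
  1 × O: no H
  Total hydrogens = 10.
Molecular formula: C12H10O

C12H10O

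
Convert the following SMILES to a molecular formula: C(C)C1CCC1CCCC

C10H20

Heavy atoms from the SMILES: 10 C.
Implicit hydrogens by atom environment:
  6 × C: 2 H each → 12
  2 × C: 3 H each → 6
  2 × C: 1 H each → 2
  Total hydrogens = 20.
Molecular formula: C10H20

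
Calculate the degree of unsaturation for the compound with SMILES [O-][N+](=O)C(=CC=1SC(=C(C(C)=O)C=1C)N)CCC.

6

Molecular formula from the SMILES: C12H16N2O3S.
DoU = (2C + 2 + N − H − X)/2 = (2·12 + 2 + 2 − 16 − 0)/2 = 12/2 = 6.
(Structurally: 1 ring(s) + 5 π bond(s) = 6.)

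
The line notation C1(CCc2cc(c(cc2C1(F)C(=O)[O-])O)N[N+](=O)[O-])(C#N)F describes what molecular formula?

Heavy atoms from the SMILES: 12 C, 2 F, 3 N, 5 O.
Implicit hydrogens by atom environment:
  4 × C (aromatic): no H
  4 × C: no H
  2 × C: 2 H each → 4
  2 × C (aromatic): 1 H each → 2
  2 × F: no H
  2 × O: no H
  2 × O (charge -1): no H
  1 × N: 1 H
  1 × N: no H
  1 × N (charge +1): no H
  1 × O: 1 H
  Total hydrogens = 8.
Net charge -1.
Molecular formula: C12H8F2N3O5-

C12H8F2N3O5-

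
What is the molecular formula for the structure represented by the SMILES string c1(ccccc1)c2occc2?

Heavy atoms from the SMILES: 10 C, 1 O.
Implicit hydrogens by atom environment:
  8 × C (aromatic): 1 H each → 8
  2 × C (aromatic): no H
  1 × O (aromatic): no H
  Total hydrogens = 8.
Molecular formula: C10H8O

C10H8O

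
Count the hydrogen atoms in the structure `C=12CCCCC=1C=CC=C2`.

12

Hydrogens are implicit in SMILES; fill each atom to its normal valence:
  4 × C: 2 H each → 8
  4 × C (aromatic): 1 H each → 4
  2 × C (aromatic): no H
  Total hydrogens = 12.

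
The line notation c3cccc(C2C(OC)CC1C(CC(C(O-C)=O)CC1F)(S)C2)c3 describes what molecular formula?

Heavy atoms from the SMILES: 19 C, 1 F, 3 O, 1 S.
Implicit hydrogens by atom environment:
  5 × C: 1 H each → 5
  5 × C (aromatic): 1 H each → 5
  4 × C: 2 H each → 8
  3 × O: no H
  2 × C: 3 H each → 6
  2 × C: no H
  1 × C (aromatic): no H
  1 × F: no H
  1 × S: 1 H
  Total hydrogens = 25.
Molecular formula: C19H25FO3S

C19H25FO3S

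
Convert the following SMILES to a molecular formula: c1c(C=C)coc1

C6H6O

Heavy atoms from the SMILES: 6 C, 1 O.
Implicit hydrogens by atom environment:
  3 × C (aromatic): 1 H each → 3
  1 × C: 2 H
  1 × C: 1 H
  1 × C (aromatic): no H
  1 × O (aromatic): no H
  Total hydrogens = 6.
Molecular formula: C6H6O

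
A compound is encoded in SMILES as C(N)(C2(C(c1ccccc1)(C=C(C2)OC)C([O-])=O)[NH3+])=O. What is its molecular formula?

Heavy atoms from the SMILES: 14 C, 2 N, 4 O.
Implicit hydrogens by atom environment:
  5 × C (aromatic): 1 H each → 5
  5 × C: no H
  3 × O: no H
  1 × C: 3 H
  1 × C: 2 H
  1 × C: 1 H
  1 × C (aromatic): no H
  1 × N (charge +1): 3 H
  1 × N: 2 H
  1 × O (charge -1): no H
  Total hydrogens = 16.
Molecular formula: C14H16N2O4

C14H16N2O4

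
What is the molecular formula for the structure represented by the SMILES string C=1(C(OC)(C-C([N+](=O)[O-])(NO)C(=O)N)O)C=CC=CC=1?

Heavy atoms from the SMILES: 11 C, 3 N, 6 O.
Implicit hydrogens by atom environment:
  5 × C (aromatic): 1 H each → 5
  3 × C: no H
  3 × O: no H
  2 × O: 1 H each → 2
  1 × C: 3 H
  1 × C: 2 H
  1 × C (aromatic): no H
  1 × N: 2 H
  1 × N: 1 H
  1 × N (charge +1): no H
  1 × O (charge -1): no H
  Total hydrogens = 15.
Molecular formula: C11H15N3O6

C11H15N3O6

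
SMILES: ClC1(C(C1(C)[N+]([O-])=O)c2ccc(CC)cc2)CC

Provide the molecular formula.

C14H18ClNO2

Heavy atoms from the SMILES: 14 C, 1 Cl, 1 N, 2 O.
Implicit hydrogens by atom environment:
  4 × C (aromatic): 1 H each → 4
  3 × C: 3 H each → 9
  2 × C: 2 H each → 4
  2 × C: no H
  2 × C (aromatic): no H
  1 × C: 1 H
  1 × Cl: no H
  1 × N (charge +1): no H
  1 × O: no H
  1 × O (charge -1): no H
  Total hydrogens = 18.
Molecular formula: C14H18ClNO2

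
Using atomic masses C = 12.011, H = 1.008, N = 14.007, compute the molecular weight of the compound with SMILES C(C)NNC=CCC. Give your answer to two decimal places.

Molecular formula: C6H14N2.
M = 6×12.011 + 14×1.008 + 2×14.007 = 114.19 g/mol.

114.19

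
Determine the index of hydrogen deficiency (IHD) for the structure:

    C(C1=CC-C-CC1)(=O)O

3

Molecular formula from the SMILES: C7H10O2.
DoU = (2C + 2 + N − H − X)/2 = (2·7 + 2 + 0 − 10 − 0)/2 = 6/2 = 3.
(Structurally: 1 ring(s) + 2 π bond(s) = 3.)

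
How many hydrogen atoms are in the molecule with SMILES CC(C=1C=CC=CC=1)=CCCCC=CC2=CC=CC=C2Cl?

21

Hydrogens are implicit in SMILES; fill each atom to its normal valence:
  9 × C (aromatic): 1 H each → 9
  3 × C: 2 H each → 6
  3 × C: 1 H each → 3
  3 × C (aromatic): no H
  1 × C: 3 H
  1 × C: no H
  1 × Cl: no H
  Total hydrogens = 21.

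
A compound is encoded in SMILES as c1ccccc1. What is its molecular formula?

C6H6

Heavy atoms from the SMILES: 6 C.
Implicit hydrogens by atom environment:
  6 × C (aromatic): 1 H each → 6
  Total hydrogens = 6.
Molecular formula: C6H6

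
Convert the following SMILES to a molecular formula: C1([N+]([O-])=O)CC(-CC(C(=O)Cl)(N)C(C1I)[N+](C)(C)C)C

Heavy atoms from the SMILES: 12 C, 1 Cl, 1 I, 3 N, 3 O.
Implicit hydrogens by atom environment:
  4 × C: 3 H each → 12
  4 × C: 1 H each → 4
  2 × C: 2 H each → 4
  2 × C: no H
  2 × N (charge +1): no H
  2 × O: no H
  1 × Cl: no H
  1 × I: no H
  1 × N: 2 H
  1 × O (charge -1): no H
  Total hydrogens = 22.
Net charge +1.
Molecular formula: C12H22ClIN3O3+

C12H22ClIN3O3+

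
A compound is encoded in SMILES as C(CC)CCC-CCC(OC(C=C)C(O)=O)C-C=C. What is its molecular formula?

C16H28O3

Heavy atoms from the SMILES: 16 C, 3 O.
Implicit hydrogens by atom environment:
  10 × C: 2 H each → 20
  4 × C: 1 H each → 4
  2 × O: no H
  1 × C: 3 H
  1 × C: no H
  1 × O: 1 H
  Total hydrogens = 28.
Molecular formula: C16H28O3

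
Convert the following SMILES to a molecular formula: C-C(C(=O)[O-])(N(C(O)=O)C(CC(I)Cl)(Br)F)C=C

Heavy atoms from the SMILES: 1 Br, 9 C, 1 Cl, 1 F, 1 I, 1 N, 4 O.
Implicit hydrogens by atom environment:
  4 × C: no H
  2 × C: 2 H each → 4
  2 × C: 1 H each → 2
  2 × O: no H
  1 × Br: no H
  1 × C: 3 H
  1 × Cl: no H
  1 × F: no H
  1 × I: no H
  1 × N: no H
  1 × O: 1 H
  1 × O (charge -1): no H
  Total hydrogens = 10.
Net charge -1.
Molecular formula: C9H10BrClFINO4-

C9H10BrClFINO4-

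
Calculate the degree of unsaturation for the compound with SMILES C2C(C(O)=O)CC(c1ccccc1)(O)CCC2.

6

Molecular formula from the SMILES: C14H18O3.
DoU = (2C + 2 + N − H − X)/2 = (2·14 + 2 + 0 − 18 − 0)/2 = 12/2 = 6.
(Structurally: 2 ring(s) + 4 π bond(s) = 6.)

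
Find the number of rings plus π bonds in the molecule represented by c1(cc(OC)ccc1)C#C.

6

Molecular formula from the SMILES: C9H8O.
DoU = (2C + 2 + N − H − X)/2 = (2·9 + 2 + 0 − 8 − 0)/2 = 12/2 = 6.
(Structurally: 1 ring(s) + 5 π bond(s) = 6.)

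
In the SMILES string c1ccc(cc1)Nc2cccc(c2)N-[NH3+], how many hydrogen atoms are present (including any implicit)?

Hydrogens are implicit in SMILES; fill each atom to its normal valence:
  9 × C (aromatic): 1 H each → 9
  3 × C (aromatic): no H
  2 × N: 1 H each → 2
  1 × N (charge +1): 3 H
  Total hydrogens = 14.

14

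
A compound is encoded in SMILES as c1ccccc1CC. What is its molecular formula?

Heavy atoms from the SMILES: 8 C.
Implicit hydrogens by atom environment:
  5 × C (aromatic): 1 H each → 5
  1 × C: 3 H
  1 × C: 2 H
  1 × C (aromatic): no H
  Total hydrogens = 10.
Molecular formula: C8H10

C8H10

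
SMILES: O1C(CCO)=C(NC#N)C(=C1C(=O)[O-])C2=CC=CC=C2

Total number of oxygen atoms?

4

The symbol for oxygen appears 4 times in the SMILES.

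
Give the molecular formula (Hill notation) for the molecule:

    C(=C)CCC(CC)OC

Heavy atoms from the SMILES: 8 C, 1 O.
Implicit hydrogens by atom environment:
  4 × C: 2 H each → 8
  2 × C: 3 H each → 6
  2 × C: 1 H each → 2
  1 × O: no H
  Total hydrogens = 16.
Molecular formula: C8H16O

C8H16O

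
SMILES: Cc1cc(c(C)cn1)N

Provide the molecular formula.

Heavy atoms from the SMILES: 7 C, 2 N.
Implicit hydrogens by atom environment:
  3 × C (aromatic): no H
  2 × C: 3 H each → 6
  2 × C (aromatic): 1 H each → 2
  1 × N: 2 H
  1 × N (aromatic): no H
  Total hydrogens = 10.
Molecular formula: C7H10N2

C7H10N2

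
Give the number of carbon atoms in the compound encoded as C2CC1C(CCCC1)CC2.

The symbol for carbon appears 10 times in the SMILES.

10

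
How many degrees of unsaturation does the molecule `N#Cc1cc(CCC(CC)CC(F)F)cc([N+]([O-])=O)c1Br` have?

Molecular formula from the SMILES: C14H15BrF2N2O2.
DoU = (2C + 2 + N − H − X)/2 = (2·14 + 2 + 2 − 15 − 3)/2 = 14/2 = 7.
(Structurally: 1 ring(s) + 6 π bond(s) = 7.)

7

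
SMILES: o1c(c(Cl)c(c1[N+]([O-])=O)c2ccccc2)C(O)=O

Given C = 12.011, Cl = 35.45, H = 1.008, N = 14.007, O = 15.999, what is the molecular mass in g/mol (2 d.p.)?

Molecular formula: C11H6ClNO5.
M = 11×12.011 + 1×35.45 + 6×1.008 + 1×14.007 + 5×15.999 = 267.62 g/mol.

267.62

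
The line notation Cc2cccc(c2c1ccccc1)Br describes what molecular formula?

C13H11Br

Heavy atoms from the SMILES: 1 Br, 13 C.
Implicit hydrogens by atom environment:
  8 × C (aromatic): 1 H each → 8
  4 × C (aromatic): no H
  1 × Br: no H
  1 × C: 3 H
  Total hydrogens = 11.
Molecular formula: C13H11Br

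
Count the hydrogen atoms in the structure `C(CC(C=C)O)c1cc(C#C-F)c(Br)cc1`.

Hydrogens are implicit in SMILES; fill each atom to its normal valence:
  3 × C: 2 H each → 6
  3 × C (aromatic): 1 H each → 3
  3 × C (aromatic): no H
  2 × C: 1 H each → 2
  2 × C: no H
  1 × Br: no H
  1 × F: no H
  1 × O: 1 H
  Total hydrogens = 12.

12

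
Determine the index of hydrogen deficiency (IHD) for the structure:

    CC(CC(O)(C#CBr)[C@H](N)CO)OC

2

Molecular formula from the SMILES: C9H16BrNO3.
DoU = (2C + 2 + N − H − X)/2 = (2·9 + 2 + 1 − 16 − 1)/2 = 4/2 = 2.
(Structurally: 0 ring(s) + 2 π bond(s) = 2.)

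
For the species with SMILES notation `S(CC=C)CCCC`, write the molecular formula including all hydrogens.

Heavy atoms from the SMILES: 7 C, 1 S.
Implicit hydrogens by atom environment:
  5 × C: 2 H each → 10
  1 × C: 3 H
  1 × C: 1 H
  1 × S: no H
  Total hydrogens = 14.
Molecular formula: C7H14S

C7H14S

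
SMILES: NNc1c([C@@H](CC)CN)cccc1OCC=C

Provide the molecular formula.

C13H21N3O

Heavy atoms from the SMILES: 13 C, 3 N, 1 O.
Implicit hydrogens by atom environment:
  4 × C: 2 H each → 8
  3 × C (aromatic): 1 H each → 3
  3 × C (aromatic): no H
  2 × C: 1 H each → 2
  2 × N: 2 H each → 4
  1 × C: 3 H
  1 × N: 1 H
  1 × O: no H
  Total hydrogens = 21.
Molecular formula: C13H21N3O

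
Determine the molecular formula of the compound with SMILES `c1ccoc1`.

C4H4O

Heavy atoms from the SMILES: 4 C, 1 O.
Implicit hydrogens by atom environment:
  4 × C (aromatic): 1 H each → 4
  1 × O (aromatic): no H
  Total hydrogens = 4.
Molecular formula: C4H4O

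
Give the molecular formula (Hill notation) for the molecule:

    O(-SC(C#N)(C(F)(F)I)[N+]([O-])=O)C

Heavy atoms from the SMILES: 4 C, 2 F, 1 I, 2 N, 3 O, 1 S.
Implicit hydrogens by atom environment:
  3 × C: no H
  2 × F: no H
  2 × O: no H
  1 × C: 3 H
  1 × I: no H
  1 × N (charge +1): no H
  1 × N: no H
  1 × O (charge -1): no H
  1 × S: no H
  Total hydrogens = 3.
Molecular formula: C4H3F2IN2O3S

C4H3F2IN2O3S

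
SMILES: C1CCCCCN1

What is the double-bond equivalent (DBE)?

Molecular formula from the SMILES: C6H13N.
DoU = (2C + 2 + N − H − X)/2 = (2·6 + 2 + 1 − 13 − 0)/2 = 2/2 = 1.
(Structurally: 1 ring(s) + 0 π bond(s) = 1.)

1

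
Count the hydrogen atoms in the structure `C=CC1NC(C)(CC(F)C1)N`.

Hydrogens are implicit in SMILES; fill each atom to its normal valence:
  3 × C: 2 H each → 6
  3 × C: 1 H each → 3
  1 × C: 3 H
  1 × C: no H
  1 × F: no H
  1 × N: 2 H
  1 × N: 1 H
  Total hydrogens = 15.

15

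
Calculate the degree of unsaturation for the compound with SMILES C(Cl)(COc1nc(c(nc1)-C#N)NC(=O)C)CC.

7

Molecular formula from the SMILES: C11H13ClN4O2.
DoU = (2C + 2 + N − H − X)/2 = (2·11 + 2 + 4 − 13 − 1)/2 = 14/2 = 7.
(Structurally: 1 ring(s) + 6 π bond(s) = 7.)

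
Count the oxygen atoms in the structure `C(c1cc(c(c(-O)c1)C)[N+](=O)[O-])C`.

3

The symbol for oxygen appears 3 times in the SMILES.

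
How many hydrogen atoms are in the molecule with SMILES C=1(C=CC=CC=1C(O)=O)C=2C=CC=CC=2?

Hydrogens are implicit in SMILES; fill each atom to its normal valence:
  9 × C (aromatic): 1 H each → 9
  3 × C (aromatic): no H
  1 × C: no H
  1 × O: 1 H
  1 × O: no H
  Total hydrogens = 10.

10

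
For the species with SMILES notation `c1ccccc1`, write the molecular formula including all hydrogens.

Heavy atoms from the SMILES: 6 C.
Implicit hydrogens by atom environment:
  6 × C (aromatic): 1 H each → 6
  Total hydrogens = 6.
Molecular formula: C6H6

C6H6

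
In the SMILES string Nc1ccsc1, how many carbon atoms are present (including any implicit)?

The symbol for carbon appears 4 times in the SMILES. Lowercase c denotes aromatic carbon and counts toward C.

4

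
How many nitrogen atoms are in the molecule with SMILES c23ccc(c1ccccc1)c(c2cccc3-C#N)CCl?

The symbol for nitrogen appears 1 time in the SMILES.

1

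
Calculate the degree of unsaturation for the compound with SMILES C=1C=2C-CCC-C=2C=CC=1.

Molecular formula from the SMILES: C10H12.
DoU = (2C + 2 + N − H − X)/2 = (2·10 + 2 + 0 − 12 − 0)/2 = 10/2 = 5.
(Structurally: 2 ring(s) + 3 π bond(s) = 5.)

5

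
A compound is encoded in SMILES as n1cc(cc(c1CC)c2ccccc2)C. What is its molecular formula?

Heavy atoms from the SMILES: 14 C, 1 N.
Implicit hydrogens by atom environment:
  7 × C (aromatic): 1 H each → 7
  4 × C (aromatic): no H
  2 × C: 3 H each → 6
  1 × C: 2 H
  1 × N (aromatic): no H
  Total hydrogens = 15.
Molecular formula: C14H15N

C14H15N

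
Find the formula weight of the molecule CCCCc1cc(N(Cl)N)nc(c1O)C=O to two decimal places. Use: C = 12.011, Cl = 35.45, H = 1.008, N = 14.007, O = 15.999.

Molecular formula: C10H14ClN3O2.
M = 10×12.011 + 1×35.45 + 14×1.008 + 3×14.007 + 2×15.999 = 243.69 g/mol.

243.69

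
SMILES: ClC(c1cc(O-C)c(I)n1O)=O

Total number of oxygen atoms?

3

The symbol for oxygen appears 3 times in the SMILES.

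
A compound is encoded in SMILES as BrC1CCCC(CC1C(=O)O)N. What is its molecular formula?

C8H14BrNO2

Heavy atoms from the SMILES: 1 Br, 8 C, 1 N, 2 O.
Implicit hydrogens by atom environment:
  4 × C: 2 H each → 8
  3 × C: 1 H each → 3
  1 × Br: no H
  1 × C: no H
  1 × N: 2 H
  1 × O: 1 H
  1 × O: no H
  Total hydrogens = 14.
Molecular formula: C8H14BrNO2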